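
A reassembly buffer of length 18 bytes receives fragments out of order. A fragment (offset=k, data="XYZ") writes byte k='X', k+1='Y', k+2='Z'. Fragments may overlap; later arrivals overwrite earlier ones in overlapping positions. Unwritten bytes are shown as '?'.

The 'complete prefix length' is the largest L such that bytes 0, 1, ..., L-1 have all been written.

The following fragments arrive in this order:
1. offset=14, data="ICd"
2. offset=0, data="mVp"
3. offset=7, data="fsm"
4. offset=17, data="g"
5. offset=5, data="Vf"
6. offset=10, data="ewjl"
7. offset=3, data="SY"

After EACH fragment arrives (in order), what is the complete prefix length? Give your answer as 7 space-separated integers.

Fragment 1: offset=14 data="ICd" -> buffer=??????????????ICd? -> prefix_len=0
Fragment 2: offset=0 data="mVp" -> buffer=mVp???????????ICd? -> prefix_len=3
Fragment 3: offset=7 data="fsm" -> buffer=mVp????fsm????ICd? -> prefix_len=3
Fragment 4: offset=17 data="g" -> buffer=mVp????fsm????ICdg -> prefix_len=3
Fragment 5: offset=5 data="Vf" -> buffer=mVp??Vffsm????ICdg -> prefix_len=3
Fragment 6: offset=10 data="ewjl" -> buffer=mVp??VffsmewjlICdg -> prefix_len=3
Fragment 7: offset=3 data="SY" -> buffer=mVpSYVffsmewjlICdg -> prefix_len=18

Answer: 0 3 3 3 3 3 18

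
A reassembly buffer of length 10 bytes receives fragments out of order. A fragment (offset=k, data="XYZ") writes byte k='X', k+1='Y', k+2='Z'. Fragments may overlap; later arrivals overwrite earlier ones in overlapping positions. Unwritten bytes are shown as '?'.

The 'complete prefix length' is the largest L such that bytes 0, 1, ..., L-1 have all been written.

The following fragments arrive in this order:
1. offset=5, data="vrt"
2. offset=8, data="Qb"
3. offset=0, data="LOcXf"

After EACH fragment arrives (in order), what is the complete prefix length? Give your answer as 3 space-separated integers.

Answer: 0 0 10

Derivation:
Fragment 1: offset=5 data="vrt" -> buffer=?????vrt?? -> prefix_len=0
Fragment 2: offset=8 data="Qb" -> buffer=?????vrtQb -> prefix_len=0
Fragment 3: offset=0 data="LOcXf" -> buffer=LOcXfvrtQb -> prefix_len=10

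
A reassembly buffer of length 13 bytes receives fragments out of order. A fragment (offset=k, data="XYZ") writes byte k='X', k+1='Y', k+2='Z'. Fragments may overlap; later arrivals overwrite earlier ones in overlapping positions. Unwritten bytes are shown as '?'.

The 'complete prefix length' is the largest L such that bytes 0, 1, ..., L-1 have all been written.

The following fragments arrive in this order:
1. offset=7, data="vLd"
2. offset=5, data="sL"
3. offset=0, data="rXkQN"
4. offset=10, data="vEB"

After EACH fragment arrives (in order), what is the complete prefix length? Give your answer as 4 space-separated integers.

Answer: 0 0 10 13

Derivation:
Fragment 1: offset=7 data="vLd" -> buffer=???????vLd??? -> prefix_len=0
Fragment 2: offset=5 data="sL" -> buffer=?????sLvLd??? -> prefix_len=0
Fragment 3: offset=0 data="rXkQN" -> buffer=rXkQNsLvLd??? -> prefix_len=10
Fragment 4: offset=10 data="vEB" -> buffer=rXkQNsLvLdvEB -> prefix_len=13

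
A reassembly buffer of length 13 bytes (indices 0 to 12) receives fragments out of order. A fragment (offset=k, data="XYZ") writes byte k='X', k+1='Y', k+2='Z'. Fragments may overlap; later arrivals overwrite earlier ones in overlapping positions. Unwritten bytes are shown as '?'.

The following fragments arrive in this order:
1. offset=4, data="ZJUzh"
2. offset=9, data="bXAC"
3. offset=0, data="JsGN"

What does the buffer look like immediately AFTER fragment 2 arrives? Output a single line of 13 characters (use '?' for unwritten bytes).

Fragment 1: offset=4 data="ZJUzh" -> buffer=????ZJUzh????
Fragment 2: offset=9 data="bXAC" -> buffer=????ZJUzhbXAC

Answer: ????ZJUzhbXAC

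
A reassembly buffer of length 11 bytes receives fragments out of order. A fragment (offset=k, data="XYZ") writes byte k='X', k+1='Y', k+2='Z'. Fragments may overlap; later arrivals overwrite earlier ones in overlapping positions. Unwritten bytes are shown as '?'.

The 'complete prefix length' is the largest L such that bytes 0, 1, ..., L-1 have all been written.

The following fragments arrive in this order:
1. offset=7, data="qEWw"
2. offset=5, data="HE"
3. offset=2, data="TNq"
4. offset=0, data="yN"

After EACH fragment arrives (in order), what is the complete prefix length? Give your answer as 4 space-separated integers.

Answer: 0 0 0 11

Derivation:
Fragment 1: offset=7 data="qEWw" -> buffer=???????qEWw -> prefix_len=0
Fragment 2: offset=5 data="HE" -> buffer=?????HEqEWw -> prefix_len=0
Fragment 3: offset=2 data="TNq" -> buffer=??TNqHEqEWw -> prefix_len=0
Fragment 4: offset=0 data="yN" -> buffer=yNTNqHEqEWw -> prefix_len=11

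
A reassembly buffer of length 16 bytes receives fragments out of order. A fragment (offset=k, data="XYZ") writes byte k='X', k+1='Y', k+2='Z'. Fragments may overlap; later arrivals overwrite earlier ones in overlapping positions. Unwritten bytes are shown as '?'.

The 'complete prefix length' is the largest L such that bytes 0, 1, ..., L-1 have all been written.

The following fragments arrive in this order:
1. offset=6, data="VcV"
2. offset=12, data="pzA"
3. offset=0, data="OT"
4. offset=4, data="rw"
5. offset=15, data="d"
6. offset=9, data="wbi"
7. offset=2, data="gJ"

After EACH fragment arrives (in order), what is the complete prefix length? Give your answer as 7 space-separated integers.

Fragment 1: offset=6 data="VcV" -> buffer=??????VcV??????? -> prefix_len=0
Fragment 2: offset=12 data="pzA" -> buffer=??????VcV???pzA? -> prefix_len=0
Fragment 3: offset=0 data="OT" -> buffer=OT????VcV???pzA? -> prefix_len=2
Fragment 4: offset=4 data="rw" -> buffer=OT??rwVcV???pzA? -> prefix_len=2
Fragment 5: offset=15 data="d" -> buffer=OT??rwVcV???pzAd -> prefix_len=2
Fragment 6: offset=9 data="wbi" -> buffer=OT??rwVcVwbipzAd -> prefix_len=2
Fragment 7: offset=2 data="gJ" -> buffer=OTgJrwVcVwbipzAd -> prefix_len=16

Answer: 0 0 2 2 2 2 16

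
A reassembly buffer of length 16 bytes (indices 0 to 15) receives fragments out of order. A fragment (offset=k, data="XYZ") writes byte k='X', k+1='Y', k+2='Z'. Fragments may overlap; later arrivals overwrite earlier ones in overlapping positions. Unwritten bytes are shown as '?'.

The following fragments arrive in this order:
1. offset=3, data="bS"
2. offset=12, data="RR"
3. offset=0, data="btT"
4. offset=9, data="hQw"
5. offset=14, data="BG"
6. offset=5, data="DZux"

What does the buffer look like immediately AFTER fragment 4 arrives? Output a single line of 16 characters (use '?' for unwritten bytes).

Fragment 1: offset=3 data="bS" -> buffer=???bS???????????
Fragment 2: offset=12 data="RR" -> buffer=???bS???????RR??
Fragment 3: offset=0 data="btT" -> buffer=btTbS???????RR??
Fragment 4: offset=9 data="hQw" -> buffer=btTbS????hQwRR??

Answer: btTbS????hQwRR??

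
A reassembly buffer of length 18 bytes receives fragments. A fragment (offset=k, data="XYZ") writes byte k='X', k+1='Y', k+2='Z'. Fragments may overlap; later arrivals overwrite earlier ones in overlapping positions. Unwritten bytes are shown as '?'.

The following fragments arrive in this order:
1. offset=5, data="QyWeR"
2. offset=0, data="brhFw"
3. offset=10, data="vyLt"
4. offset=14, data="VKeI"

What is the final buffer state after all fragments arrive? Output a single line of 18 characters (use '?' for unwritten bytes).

Fragment 1: offset=5 data="QyWeR" -> buffer=?????QyWeR????????
Fragment 2: offset=0 data="brhFw" -> buffer=brhFwQyWeR????????
Fragment 3: offset=10 data="vyLt" -> buffer=brhFwQyWeRvyLt????
Fragment 4: offset=14 data="VKeI" -> buffer=brhFwQyWeRvyLtVKeI

Answer: brhFwQyWeRvyLtVKeI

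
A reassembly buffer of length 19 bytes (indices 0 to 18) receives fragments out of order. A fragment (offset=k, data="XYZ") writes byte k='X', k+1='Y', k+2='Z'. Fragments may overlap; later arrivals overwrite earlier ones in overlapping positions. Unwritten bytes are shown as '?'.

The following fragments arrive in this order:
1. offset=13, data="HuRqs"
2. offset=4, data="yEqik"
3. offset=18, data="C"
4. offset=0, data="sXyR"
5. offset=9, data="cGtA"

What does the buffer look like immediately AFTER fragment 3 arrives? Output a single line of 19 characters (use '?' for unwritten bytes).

Fragment 1: offset=13 data="HuRqs" -> buffer=?????????????HuRqs?
Fragment 2: offset=4 data="yEqik" -> buffer=????yEqik????HuRqs?
Fragment 3: offset=18 data="C" -> buffer=????yEqik????HuRqsC

Answer: ????yEqik????HuRqsC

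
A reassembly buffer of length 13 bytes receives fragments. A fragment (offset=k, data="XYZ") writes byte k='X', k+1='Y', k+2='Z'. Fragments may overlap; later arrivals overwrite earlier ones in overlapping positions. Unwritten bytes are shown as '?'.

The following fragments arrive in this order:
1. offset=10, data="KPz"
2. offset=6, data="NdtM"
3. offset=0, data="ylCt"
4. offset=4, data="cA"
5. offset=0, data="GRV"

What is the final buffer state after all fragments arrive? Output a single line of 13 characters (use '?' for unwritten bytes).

Answer: GRVtcANdtMKPz

Derivation:
Fragment 1: offset=10 data="KPz" -> buffer=??????????KPz
Fragment 2: offset=6 data="NdtM" -> buffer=??????NdtMKPz
Fragment 3: offset=0 data="ylCt" -> buffer=ylCt??NdtMKPz
Fragment 4: offset=4 data="cA" -> buffer=ylCtcANdtMKPz
Fragment 5: offset=0 data="GRV" -> buffer=GRVtcANdtMKPz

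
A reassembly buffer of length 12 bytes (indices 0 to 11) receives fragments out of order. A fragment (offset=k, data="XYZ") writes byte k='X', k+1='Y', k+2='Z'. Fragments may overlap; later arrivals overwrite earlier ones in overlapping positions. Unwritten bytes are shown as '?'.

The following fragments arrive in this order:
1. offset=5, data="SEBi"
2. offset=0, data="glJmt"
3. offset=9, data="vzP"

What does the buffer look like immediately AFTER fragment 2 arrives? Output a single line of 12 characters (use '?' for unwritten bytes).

Answer: glJmtSEBi???

Derivation:
Fragment 1: offset=5 data="SEBi" -> buffer=?????SEBi???
Fragment 2: offset=0 data="glJmt" -> buffer=glJmtSEBi???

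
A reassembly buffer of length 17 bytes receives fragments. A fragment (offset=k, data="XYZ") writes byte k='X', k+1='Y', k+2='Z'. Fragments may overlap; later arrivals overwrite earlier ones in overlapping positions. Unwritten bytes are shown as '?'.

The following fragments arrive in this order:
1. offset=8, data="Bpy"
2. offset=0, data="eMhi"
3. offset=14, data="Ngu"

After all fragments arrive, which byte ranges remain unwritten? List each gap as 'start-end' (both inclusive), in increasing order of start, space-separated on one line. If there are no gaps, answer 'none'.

Fragment 1: offset=8 len=3
Fragment 2: offset=0 len=4
Fragment 3: offset=14 len=3
Gaps: 4-7 11-13

Answer: 4-7 11-13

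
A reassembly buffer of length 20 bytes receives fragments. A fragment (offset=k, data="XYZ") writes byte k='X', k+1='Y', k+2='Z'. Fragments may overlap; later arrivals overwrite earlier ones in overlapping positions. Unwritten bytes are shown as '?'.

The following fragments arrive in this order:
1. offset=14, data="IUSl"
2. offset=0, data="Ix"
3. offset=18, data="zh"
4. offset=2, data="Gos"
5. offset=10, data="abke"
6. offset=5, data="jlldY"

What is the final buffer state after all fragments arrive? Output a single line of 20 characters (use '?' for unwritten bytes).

Fragment 1: offset=14 data="IUSl" -> buffer=??????????????IUSl??
Fragment 2: offset=0 data="Ix" -> buffer=Ix????????????IUSl??
Fragment 3: offset=18 data="zh" -> buffer=Ix????????????IUSlzh
Fragment 4: offset=2 data="Gos" -> buffer=IxGos?????????IUSlzh
Fragment 5: offset=10 data="abke" -> buffer=IxGos?????abkeIUSlzh
Fragment 6: offset=5 data="jlldY" -> buffer=IxGosjlldYabkeIUSlzh

Answer: IxGosjlldYabkeIUSlzh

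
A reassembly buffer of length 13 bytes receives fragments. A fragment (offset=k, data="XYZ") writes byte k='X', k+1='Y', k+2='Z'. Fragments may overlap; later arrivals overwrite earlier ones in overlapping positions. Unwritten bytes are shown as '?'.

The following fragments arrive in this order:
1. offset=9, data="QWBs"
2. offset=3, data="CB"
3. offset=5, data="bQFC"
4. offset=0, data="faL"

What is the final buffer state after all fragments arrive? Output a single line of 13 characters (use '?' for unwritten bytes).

Answer: faLCBbQFCQWBs

Derivation:
Fragment 1: offset=9 data="QWBs" -> buffer=?????????QWBs
Fragment 2: offset=3 data="CB" -> buffer=???CB????QWBs
Fragment 3: offset=5 data="bQFC" -> buffer=???CBbQFCQWBs
Fragment 4: offset=0 data="faL" -> buffer=faLCBbQFCQWBs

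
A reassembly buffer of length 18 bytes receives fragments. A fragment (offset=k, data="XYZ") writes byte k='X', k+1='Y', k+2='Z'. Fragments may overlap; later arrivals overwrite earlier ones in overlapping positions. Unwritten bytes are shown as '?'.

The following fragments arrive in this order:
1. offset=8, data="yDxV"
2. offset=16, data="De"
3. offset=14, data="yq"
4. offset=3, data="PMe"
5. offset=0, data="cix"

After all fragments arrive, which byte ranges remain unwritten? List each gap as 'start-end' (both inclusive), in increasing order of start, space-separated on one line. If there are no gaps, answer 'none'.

Fragment 1: offset=8 len=4
Fragment 2: offset=16 len=2
Fragment 3: offset=14 len=2
Fragment 4: offset=3 len=3
Fragment 5: offset=0 len=3
Gaps: 6-7 12-13

Answer: 6-7 12-13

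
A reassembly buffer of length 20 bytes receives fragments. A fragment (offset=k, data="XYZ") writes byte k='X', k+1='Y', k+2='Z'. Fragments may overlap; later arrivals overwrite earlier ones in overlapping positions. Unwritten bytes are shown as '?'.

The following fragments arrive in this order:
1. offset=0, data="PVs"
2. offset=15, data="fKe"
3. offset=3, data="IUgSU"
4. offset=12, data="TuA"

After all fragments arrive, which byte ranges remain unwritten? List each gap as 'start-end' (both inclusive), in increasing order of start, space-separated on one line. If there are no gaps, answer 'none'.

Answer: 8-11 18-19

Derivation:
Fragment 1: offset=0 len=3
Fragment 2: offset=15 len=3
Fragment 3: offset=3 len=5
Fragment 4: offset=12 len=3
Gaps: 8-11 18-19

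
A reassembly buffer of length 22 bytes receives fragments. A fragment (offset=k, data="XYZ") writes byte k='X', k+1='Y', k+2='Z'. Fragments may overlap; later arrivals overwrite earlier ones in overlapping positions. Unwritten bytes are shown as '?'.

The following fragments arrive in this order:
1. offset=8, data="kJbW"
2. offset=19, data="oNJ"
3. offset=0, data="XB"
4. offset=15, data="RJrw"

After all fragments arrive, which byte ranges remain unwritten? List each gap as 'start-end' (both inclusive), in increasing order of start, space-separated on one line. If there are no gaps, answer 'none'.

Answer: 2-7 12-14

Derivation:
Fragment 1: offset=8 len=4
Fragment 2: offset=19 len=3
Fragment 3: offset=0 len=2
Fragment 4: offset=15 len=4
Gaps: 2-7 12-14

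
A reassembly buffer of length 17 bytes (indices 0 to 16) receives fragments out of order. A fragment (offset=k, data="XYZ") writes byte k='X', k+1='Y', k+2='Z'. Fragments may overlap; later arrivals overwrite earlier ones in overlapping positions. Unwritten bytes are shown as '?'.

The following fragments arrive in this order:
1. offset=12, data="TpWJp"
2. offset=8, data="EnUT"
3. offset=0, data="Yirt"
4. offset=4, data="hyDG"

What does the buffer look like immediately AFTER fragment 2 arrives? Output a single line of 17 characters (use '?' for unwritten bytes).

Fragment 1: offset=12 data="TpWJp" -> buffer=????????????TpWJp
Fragment 2: offset=8 data="EnUT" -> buffer=????????EnUTTpWJp

Answer: ????????EnUTTpWJp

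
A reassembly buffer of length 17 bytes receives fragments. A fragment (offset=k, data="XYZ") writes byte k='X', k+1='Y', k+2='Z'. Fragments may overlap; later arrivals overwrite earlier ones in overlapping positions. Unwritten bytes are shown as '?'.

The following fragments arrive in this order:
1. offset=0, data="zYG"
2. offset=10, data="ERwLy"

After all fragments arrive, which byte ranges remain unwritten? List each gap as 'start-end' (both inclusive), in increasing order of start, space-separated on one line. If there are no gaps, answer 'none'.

Fragment 1: offset=0 len=3
Fragment 2: offset=10 len=5
Gaps: 3-9 15-16

Answer: 3-9 15-16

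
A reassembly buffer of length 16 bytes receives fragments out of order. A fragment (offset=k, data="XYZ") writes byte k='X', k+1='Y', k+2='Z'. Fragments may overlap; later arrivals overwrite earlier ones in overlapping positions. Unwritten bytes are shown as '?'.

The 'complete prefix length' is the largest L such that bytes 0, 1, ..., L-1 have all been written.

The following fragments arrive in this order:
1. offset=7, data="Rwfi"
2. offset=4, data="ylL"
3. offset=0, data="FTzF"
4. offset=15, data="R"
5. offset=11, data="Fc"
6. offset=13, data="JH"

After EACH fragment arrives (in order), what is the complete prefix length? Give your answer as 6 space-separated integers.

Answer: 0 0 11 11 13 16

Derivation:
Fragment 1: offset=7 data="Rwfi" -> buffer=???????Rwfi????? -> prefix_len=0
Fragment 2: offset=4 data="ylL" -> buffer=????ylLRwfi????? -> prefix_len=0
Fragment 3: offset=0 data="FTzF" -> buffer=FTzFylLRwfi????? -> prefix_len=11
Fragment 4: offset=15 data="R" -> buffer=FTzFylLRwfi????R -> prefix_len=11
Fragment 5: offset=11 data="Fc" -> buffer=FTzFylLRwfiFc??R -> prefix_len=13
Fragment 6: offset=13 data="JH" -> buffer=FTzFylLRwfiFcJHR -> prefix_len=16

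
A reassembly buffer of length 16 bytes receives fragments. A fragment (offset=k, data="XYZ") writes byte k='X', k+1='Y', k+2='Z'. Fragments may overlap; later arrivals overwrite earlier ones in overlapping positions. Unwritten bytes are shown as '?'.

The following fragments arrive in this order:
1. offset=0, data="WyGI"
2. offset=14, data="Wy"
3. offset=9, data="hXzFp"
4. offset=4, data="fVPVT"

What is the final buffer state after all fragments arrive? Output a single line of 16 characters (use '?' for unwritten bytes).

Answer: WyGIfVPVThXzFpWy

Derivation:
Fragment 1: offset=0 data="WyGI" -> buffer=WyGI????????????
Fragment 2: offset=14 data="Wy" -> buffer=WyGI??????????Wy
Fragment 3: offset=9 data="hXzFp" -> buffer=WyGI?????hXzFpWy
Fragment 4: offset=4 data="fVPVT" -> buffer=WyGIfVPVThXzFpWy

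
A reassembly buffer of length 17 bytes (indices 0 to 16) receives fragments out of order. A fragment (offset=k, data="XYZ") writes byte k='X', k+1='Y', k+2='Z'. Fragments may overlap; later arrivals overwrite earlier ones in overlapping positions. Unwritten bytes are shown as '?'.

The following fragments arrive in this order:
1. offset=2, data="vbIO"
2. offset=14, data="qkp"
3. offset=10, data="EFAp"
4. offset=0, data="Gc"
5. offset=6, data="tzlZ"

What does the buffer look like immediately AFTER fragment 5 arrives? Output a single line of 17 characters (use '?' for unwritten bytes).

Fragment 1: offset=2 data="vbIO" -> buffer=??vbIO???????????
Fragment 2: offset=14 data="qkp" -> buffer=??vbIO????????qkp
Fragment 3: offset=10 data="EFAp" -> buffer=??vbIO????EFApqkp
Fragment 4: offset=0 data="Gc" -> buffer=GcvbIO????EFApqkp
Fragment 5: offset=6 data="tzlZ" -> buffer=GcvbIOtzlZEFApqkp

Answer: GcvbIOtzlZEFApqkp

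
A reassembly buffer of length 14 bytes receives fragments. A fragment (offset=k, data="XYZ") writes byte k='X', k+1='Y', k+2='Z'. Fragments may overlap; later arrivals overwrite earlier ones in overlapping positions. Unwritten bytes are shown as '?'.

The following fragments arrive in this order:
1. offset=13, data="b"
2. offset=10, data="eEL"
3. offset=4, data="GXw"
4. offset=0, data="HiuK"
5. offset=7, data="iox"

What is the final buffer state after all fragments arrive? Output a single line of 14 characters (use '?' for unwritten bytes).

Answer: HiuKGXwioxeELb

Derivation:
Fragment 1: offset=13 data="b" -> buffer=?????????????b
Fragment 2: offset=10 data="eEL" -> buffer=??????????eELb
Fragment 3: offset=4 data="GXw" -> buffer=????GXw???eELb
Fragment 4: offset=0 data="HiuK" -> buffer=HiuKGXw???eELb
Fragment 5: offset=7 data="iox" -> buffer=HiuKGXwioxeELb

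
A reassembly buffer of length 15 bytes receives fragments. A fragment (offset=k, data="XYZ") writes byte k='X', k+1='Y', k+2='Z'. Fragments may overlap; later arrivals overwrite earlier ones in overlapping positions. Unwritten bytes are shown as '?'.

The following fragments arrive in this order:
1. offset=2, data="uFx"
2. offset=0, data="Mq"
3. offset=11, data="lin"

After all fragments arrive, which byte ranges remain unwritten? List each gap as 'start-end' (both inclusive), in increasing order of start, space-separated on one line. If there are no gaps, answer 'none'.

Fragment 1: offset=2 len=3
Fragment 2: offset=0 len=2
Fragment 3: offset=11 len=3
Gaps: 5-10 14-14

Answer: 5-10 14-14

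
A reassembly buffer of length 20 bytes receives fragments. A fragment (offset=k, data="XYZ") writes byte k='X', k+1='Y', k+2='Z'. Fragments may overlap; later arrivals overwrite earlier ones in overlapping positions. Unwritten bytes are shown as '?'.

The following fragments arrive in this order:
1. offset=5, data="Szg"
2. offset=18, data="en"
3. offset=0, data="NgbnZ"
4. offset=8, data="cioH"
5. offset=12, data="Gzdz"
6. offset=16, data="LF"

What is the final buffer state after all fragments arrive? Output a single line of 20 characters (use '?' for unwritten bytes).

Answer: NgbnZSzgcioHGzdzLFen

Derivation:
Fragment 1: offset=5 data="Szg" -> buffer=?????Szg????????????
Fragment 2: offset=18 data="en" -> buffer=?????Szg??????????en
Fragment 3: offset=0 data="NgbnZ" -> buffer=NgbnZSzg??????????en
Fragment 4: offset=8 data="cioH" -> buffer=NgbnZSzgcioH??????en
Fragment 5: offset=12 data="Gzdz" -> buffer=NgbnZSzgcioHGzdz??en
Fragment 6: offset=16 data="LF" -> buffer=NgbnZSzgcioHGzdzLFen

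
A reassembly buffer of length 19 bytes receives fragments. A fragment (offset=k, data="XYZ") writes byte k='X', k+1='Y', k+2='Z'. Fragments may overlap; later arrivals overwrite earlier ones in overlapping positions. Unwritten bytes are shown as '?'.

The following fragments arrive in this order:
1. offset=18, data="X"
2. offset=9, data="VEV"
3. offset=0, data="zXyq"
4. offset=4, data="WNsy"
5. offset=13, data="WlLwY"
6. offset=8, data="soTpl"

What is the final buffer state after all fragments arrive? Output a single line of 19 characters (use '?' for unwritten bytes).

Answer: zXyqWNsysoTplWlLwYX

Derivation:
Fragment 1: offset=18 data="X" -> buffer=??????????????????X
Fragment 2: offset=9 data="VEV" -> buffer=?????????VEV??????X
Fragment 3: offset=0 data="zXyq" -> buffer=zXyq?????VEV??????X
Fragment 4: offset=4 data="WNsy" -> buffer=zXyqWNsy?VEV??????X
Fragment 5: offset=13 data="WlLwY" -> buffer=zXyqWNsy?VEV?WlLwYX
Fragment 6: offset=8 data="soTpl" -> buffer=zXyqWNsysoTplWlLwYX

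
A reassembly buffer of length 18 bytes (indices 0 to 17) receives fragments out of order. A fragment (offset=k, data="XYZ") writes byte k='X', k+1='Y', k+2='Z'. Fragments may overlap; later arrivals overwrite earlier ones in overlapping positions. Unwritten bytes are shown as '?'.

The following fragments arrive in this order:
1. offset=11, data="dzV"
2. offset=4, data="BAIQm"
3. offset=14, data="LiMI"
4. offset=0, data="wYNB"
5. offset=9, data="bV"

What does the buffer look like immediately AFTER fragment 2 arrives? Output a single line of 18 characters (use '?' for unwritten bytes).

Fragment 1: offset=11 data="dzV" -> buffer=???????????dzV????
Fragment 2: offset=4 data="BAIQm" -> buffer=????BAIQm??dzV????

Answer: ????BAIQm??dzV????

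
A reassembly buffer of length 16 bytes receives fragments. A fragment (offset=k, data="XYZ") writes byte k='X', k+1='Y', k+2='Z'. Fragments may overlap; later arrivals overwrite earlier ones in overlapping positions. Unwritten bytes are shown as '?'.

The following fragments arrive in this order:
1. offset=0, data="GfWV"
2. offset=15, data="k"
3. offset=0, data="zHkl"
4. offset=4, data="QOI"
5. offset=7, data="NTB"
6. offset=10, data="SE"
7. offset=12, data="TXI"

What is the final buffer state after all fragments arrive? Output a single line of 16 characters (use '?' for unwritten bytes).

Answer: zHklQOINTBSETXIk

Derivation:
Fragment 1: offset=0 data="GfWV" -> buffer=GfWV????????????
Fragment 2: offset=15 data="k" -> buffer=GfWV???????????k
Fragment 3: offset=0 data="zHkl" -> buffer=zHkl???????????k
Fragment 4: offset=4 data="QOI" -> buffer=zHklQOI????????k
Fragment 5: offset=7 data="NTB" -> buffer=zHklQOINTB?????k
Fragment 6: offset=10 data="SE" -> buffer=zHklQOINTBSE???k
Fragment 7: offset=12 data="TXI" -> buffer=zHklQOINTBSETXIk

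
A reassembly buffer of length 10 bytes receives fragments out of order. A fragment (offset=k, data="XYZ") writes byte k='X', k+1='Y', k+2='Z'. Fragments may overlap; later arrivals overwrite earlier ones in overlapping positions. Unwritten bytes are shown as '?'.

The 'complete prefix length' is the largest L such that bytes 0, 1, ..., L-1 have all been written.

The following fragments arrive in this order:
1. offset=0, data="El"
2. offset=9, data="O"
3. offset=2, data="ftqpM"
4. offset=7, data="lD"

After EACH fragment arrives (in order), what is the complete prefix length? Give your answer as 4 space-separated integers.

Fragment 1: offset=0 data="El" -> buffer=El???????? -> prefix_len=2
Fragment 2: offset=9 data="O" -> buffer=El???????O -> prefix_len=2
Fragment 3: offset=2 data="ftqpM" -> buffer=ElftqpM??O -> prefix_len=7
Fragment 4: offset=7 data="lD" -> buffer=ElftqpMlDO -> prefix_len=10

Answer: 2 2 7 10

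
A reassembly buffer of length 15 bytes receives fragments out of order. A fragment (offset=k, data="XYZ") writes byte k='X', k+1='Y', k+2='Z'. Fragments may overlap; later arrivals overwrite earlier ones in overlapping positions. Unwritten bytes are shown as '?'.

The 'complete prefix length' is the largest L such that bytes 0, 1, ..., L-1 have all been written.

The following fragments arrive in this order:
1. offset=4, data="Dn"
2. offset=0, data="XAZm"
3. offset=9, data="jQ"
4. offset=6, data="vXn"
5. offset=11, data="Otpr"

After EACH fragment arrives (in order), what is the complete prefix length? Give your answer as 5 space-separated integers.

Fragment 1: offset=4 data="Dn" -> buffer=????Dn????????? -> prefix_len=0
Fragment 2: offset=0 data="XAZm" -> buffer=XAZmDn????????? -> prefix_len=6
Fragment 3: offset=9 data="jQ" -> buffer=XAZmDn???jQ???? -> prefix_len=6
Fragment 4: offset=6 data="vXn" -> buffer=XAZmDnvXnjQ???? -> prefix_len=11
Fragment 5: offset=11 data="Otpr" -> buffer=XAZmDnvXnjQOtpr -> prefix_len=15

Answer: 0 6 6 11 15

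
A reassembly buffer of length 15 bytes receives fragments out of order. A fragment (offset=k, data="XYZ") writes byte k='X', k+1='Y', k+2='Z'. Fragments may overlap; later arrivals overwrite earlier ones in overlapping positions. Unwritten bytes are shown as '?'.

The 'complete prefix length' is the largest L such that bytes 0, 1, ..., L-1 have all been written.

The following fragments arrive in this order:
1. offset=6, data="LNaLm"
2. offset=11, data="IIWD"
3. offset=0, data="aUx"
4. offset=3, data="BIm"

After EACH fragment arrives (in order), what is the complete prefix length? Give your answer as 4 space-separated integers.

Fragment 1: offset=6 data="LNaLm" -> buffer=??????LNaLm???? -> prefix_len=0
Fragment 2: offset=11 data="IIWD" -> buffer=??????LNaLmIIWD -> prefix_len=0
Fragment 3: offset=0 data="aUx" -> buffer=aUx???LNaLmIIWD -> prefix_len=3
Fragment 4: offset=3 data="BIm" -> buffer=aUxBImLNaLmIIWD -> prefix_len=15

Answer: 0 0 3 15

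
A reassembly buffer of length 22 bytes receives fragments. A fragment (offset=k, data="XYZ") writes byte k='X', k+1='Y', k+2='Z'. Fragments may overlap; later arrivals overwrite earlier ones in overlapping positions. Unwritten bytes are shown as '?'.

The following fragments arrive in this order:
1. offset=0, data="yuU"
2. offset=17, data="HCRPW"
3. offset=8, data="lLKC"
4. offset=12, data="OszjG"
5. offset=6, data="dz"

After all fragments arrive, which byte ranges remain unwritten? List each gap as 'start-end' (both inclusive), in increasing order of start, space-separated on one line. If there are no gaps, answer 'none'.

Fragment 1: offset=0 len=3
Fragment 2: offset=17 len=5
Fragment 3: offset=8 len=4
Fragment 4: offset=12 len=5
Fragment 5: offset=6 len=2
Gaps: 3-5

Answer: 3-5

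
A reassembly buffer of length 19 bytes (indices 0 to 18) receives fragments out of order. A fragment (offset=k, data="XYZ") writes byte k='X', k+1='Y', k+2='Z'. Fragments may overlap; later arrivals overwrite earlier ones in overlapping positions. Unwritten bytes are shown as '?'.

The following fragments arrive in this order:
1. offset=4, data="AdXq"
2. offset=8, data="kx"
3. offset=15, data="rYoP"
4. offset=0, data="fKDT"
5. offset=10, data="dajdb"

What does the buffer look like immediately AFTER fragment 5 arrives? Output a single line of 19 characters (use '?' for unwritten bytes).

Answer: fKDTAdXqkxdajdbrYoP

Derivation:
Fragment 1: offset=4 data="AdXq" -> buffer=????AdXq???????????
Fragment 2: offset=8 data="kx" -> buffer=????AdXqkx?????????
Fragment 3: offset=15 data="rYoP" -> buffer=????AdXqkx?????rYoP
Fragment 4: offset=0 data="fKDT" -> buffer=fKDTAdXqkx?????rYoP
Fragment 5: offset=10 data="dajdb" -> buffer=fKDTAdXqkxdajdbrYoP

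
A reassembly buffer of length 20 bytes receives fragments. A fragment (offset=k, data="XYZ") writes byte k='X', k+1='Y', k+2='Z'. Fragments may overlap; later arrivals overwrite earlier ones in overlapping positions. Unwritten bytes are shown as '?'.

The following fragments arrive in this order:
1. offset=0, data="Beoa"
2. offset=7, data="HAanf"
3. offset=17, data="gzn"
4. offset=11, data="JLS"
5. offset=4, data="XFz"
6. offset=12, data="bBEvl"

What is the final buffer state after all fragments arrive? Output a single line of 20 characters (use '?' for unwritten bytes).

Answer: BeoaXFzHAanJbBEvlgzn

Derivation:
Fragment 1: offset=0 data="Beoa" -> buffer=Beoa????????????????
Fragment 2: offset=7 data="HAanf" -> buffer=Beoa???HAanf????????
Fragment 3: offset=17 data="gzn" -> buffer=Beoa???HAanf?????gzn
Fragment 4: offset=11 data="JLS" -> buffer=Beoa???HAanJLS???gzn
Fragment 5: offset=4 data="XFz" -> buffer=BeoaXFzHAanJLS???gzn
Fragment 6: offset=12 data="bBEvl" -> buffer=BeoaXFzHAanJbBEvlgzn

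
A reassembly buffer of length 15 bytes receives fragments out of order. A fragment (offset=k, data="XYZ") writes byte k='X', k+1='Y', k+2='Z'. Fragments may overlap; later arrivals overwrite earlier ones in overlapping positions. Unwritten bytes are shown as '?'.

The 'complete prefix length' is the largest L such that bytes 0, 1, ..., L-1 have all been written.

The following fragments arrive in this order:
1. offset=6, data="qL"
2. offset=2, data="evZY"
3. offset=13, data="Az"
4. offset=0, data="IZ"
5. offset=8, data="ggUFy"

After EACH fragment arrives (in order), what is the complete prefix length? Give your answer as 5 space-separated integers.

Fragment 1: offset=6 data="qL" -> buffer=??????qL??????? -> prefix_len=0
Fragment 2: offset=2 data="evZY" -> buffer=??evZYqL??????? -> prefix_len=0
Fragment 3: offset=13 data="Az" -> buffer=??evZYqL?????Az -> prefix_len=0
Fragment 4: offset=0 data="IZ" -> buffer=IZevZYqL?????Az -> prefix_len=8
Fragment 5: offset=8 data="ggUFy" -> buffer=IZevZYqLggUFyAz -> prefix_len=15

Answer: 0 0 0 8 15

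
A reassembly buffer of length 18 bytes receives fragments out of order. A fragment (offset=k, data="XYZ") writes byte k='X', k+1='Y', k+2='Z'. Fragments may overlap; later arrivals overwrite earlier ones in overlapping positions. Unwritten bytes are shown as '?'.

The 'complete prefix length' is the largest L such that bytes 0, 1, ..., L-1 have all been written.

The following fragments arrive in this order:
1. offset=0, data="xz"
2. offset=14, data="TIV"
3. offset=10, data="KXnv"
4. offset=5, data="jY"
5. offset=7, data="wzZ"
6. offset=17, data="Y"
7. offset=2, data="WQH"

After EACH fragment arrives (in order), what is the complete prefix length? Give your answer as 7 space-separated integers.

Fragment 1: offset=0 data="xz" -> buffer=xz???????????????? -> prefix_len=2
Fragment 2: offset=14 data="TIV" -> buffer=xz????????????TIV? -> prefix_len=2
Fragment 3: offset=10 data="KXnv" -> buffer=xz????????KXnvTIV? -> prefix_len=2
Fragment 4: offset=5 data="jY" -> buffer=xz???jY???KXnvTIV? -> prefix_len=2
Fragment 5: offset=7 data="wzZ" -> buffer=xz???jYwzZKXnvTIV? -> prefix_len=2
Fragment 6: offset=17 data="Y" -> buffer=xz???jYwzZKXnvTIVY -> prefix_len=2
Fragment 7: offset=2 data="WQH" -> buffer=xzWQHjYwzZKXnvTIVY -> prefix_len=18

Answer: 2 2 2 2 2 2 18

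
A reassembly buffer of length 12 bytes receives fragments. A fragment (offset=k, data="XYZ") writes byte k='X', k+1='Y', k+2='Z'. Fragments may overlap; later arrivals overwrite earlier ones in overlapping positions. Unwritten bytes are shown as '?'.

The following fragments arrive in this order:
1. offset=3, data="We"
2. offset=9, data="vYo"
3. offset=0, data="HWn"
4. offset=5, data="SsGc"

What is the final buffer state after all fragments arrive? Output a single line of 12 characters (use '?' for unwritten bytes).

Answer: HWnWeSsGcvYo

Derivation:
Fragment 1: offset=3 data="We" -> buffer=???We???????
Fragment 2: offset=9 data="vYo" -> buffer=???We????vYo
Fragment 3: offset=0 data="HWn" -> buffer=HWnWe????vYo
Fragment 4: offset=5 data="SsGc" -> buffer=HWnWeSsGcvYo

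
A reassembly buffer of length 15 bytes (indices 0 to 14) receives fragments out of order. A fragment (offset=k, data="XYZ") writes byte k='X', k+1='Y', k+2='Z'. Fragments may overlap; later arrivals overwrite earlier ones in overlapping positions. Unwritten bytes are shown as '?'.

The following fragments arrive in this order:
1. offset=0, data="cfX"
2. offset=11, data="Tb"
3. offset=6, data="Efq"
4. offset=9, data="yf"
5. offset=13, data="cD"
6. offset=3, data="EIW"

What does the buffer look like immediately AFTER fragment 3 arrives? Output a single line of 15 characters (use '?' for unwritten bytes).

Answer: cfX???Efq??Tb??

Derivation:
Fragment 1: offset=0 data="cfX" -> buffer=cfX????????????
Fragment 2: offset=11 data="Tb" -> buffer=cfX????????Tb??
Fragment 3: offset=6 data="Efq" -> buffer=cfX???Efq??Tb??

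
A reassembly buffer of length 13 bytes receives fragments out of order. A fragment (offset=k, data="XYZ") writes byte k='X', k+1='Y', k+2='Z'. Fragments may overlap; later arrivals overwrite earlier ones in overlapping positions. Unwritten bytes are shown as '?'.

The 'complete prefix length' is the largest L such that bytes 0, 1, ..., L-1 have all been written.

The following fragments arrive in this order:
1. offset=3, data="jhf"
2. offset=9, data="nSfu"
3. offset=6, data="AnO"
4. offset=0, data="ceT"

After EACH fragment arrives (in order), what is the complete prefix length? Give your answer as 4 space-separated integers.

Fragment 1: offset=3 data="jhf" -> buffer=???jhf??????? -> prefix_len=0
Fragment 2: offset=9 data="nSfu" -> buffer=???jhf???nSfu -> prefix_len=0
Fragment 3: offset=6 data="AnO" -> buffer=???jhfAnOnSfu -> prefix_len=0
Fragment 4: offset=0 data="ceT" -> buffer=ceTjhfAnOnSfu -> prefix_len=13

Answer: 0 0 0 13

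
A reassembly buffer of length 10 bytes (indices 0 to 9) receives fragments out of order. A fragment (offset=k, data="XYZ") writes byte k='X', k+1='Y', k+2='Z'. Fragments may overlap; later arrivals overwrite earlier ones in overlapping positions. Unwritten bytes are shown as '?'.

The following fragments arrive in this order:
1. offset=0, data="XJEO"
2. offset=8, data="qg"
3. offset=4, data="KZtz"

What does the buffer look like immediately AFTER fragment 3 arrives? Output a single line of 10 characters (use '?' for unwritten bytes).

Answer: XJEOKZtzqg

Derivation:
Fragment 1: offset=0 data="XJEO" -> buffer=XJEO??????
Fragment 2: offset=8 data="qg" -> buffer=XJEO????qg
Fragment 3: offset=4 data="KZtz" -> buffer=XJEOKZtzqg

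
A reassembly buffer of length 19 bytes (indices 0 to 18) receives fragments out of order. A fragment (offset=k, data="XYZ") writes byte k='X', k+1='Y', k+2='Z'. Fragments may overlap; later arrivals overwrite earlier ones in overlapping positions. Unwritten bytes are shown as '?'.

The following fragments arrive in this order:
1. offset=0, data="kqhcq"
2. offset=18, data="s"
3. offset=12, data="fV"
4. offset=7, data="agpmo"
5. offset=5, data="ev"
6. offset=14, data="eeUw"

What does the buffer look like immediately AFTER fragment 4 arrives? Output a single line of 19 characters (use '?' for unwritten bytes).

Fragment 1: offset=0 data="kqhcq" -> buffer=kqhcq??????????????
Fragment 2: offset=18 data="s" -> buffer=kqhcq?????????????s
Fragment 3: offset=12 data="fV" -> buffer=kqhcq???????fV????s
Fragment 4: offset=7 data="agpmo" -> buffer=kqhcq??agpmofV????s

Answer: kqhcq??agpmofV????s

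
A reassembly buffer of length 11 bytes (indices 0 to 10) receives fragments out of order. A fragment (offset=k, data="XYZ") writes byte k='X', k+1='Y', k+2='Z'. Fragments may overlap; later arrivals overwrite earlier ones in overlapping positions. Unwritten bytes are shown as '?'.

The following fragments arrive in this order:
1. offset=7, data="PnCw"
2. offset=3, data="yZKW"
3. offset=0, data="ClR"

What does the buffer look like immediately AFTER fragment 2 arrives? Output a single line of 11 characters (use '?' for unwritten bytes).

Answer: ???yZKWPnCw

Derivation:
Fragment 1: offset=7 data="PnCw" -> buffer=???????PnCw
Fragment 2: offset=3 data="yZKW" -> buffer=???yZKWPnCw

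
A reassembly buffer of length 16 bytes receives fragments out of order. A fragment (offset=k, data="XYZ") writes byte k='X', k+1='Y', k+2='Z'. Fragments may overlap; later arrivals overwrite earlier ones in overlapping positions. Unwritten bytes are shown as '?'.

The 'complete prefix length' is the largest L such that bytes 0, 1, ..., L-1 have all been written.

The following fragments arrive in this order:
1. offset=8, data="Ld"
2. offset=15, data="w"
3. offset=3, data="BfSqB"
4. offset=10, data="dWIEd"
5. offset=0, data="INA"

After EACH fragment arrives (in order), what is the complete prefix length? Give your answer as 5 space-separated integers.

Answer: 0 0 0 0 16

Derivation:
Fragment 1: offset=8 data="Ld" -> buffer=????????Ld?????? -> prefix_len=0
Fragment 2: offset=15 data="w" -> buffer=????????Ld?????w -> prefix_len=0
Fragment 3: offset=3 data="BfSqB" -> buffer=???BfSqBLd?????w -> prefix_len=0
Fragment 4: offset=10 data="dWIEd" -> buffer=???BfSqBLddWIEdw -> prefix_len=0
Fragment 5: offset=0 data="INA" -> buffer=INABfSqBLddWIEdw -> prefix_len=16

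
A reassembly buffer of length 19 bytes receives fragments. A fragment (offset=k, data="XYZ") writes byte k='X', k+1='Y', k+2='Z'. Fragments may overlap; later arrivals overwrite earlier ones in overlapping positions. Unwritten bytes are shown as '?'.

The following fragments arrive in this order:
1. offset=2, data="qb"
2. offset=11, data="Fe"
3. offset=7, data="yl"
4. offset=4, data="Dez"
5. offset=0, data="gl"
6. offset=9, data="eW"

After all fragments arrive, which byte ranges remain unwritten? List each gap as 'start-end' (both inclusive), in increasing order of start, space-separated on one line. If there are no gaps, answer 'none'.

Fragment 1: offset=2 len=2
Fragment 2: offset=11 len=2
Fragment 3: offset=7 len=2
Fragment 4: offset=4 len=3
Fragment 5: offset=0 len=2
Fragment 6: offset=9 len=2
Gaps: 13-18

Answer: 13-18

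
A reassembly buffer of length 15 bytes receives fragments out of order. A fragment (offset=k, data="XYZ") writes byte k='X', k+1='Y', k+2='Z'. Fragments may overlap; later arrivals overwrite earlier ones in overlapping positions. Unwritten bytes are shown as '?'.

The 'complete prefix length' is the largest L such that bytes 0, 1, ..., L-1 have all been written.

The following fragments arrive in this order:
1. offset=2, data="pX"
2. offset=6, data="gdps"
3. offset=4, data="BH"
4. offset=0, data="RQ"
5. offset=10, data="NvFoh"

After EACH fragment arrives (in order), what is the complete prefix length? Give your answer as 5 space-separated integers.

Answer: 0 0 0 10 15

Derivation:
Fragment 1: offset=2 data="pX" -> buffer=??pX??????????? -> prefix_len=0
Fragment 2: offset=6 data="gdps" -> buffer=??pX??gdps????? -> prefix_len=0
Fragment 3: offset=4 data="BH" -> buffer=??pXBHgdps????? -> prefix_len=0
Fragment 4: offset=0 data="RQ" -> buffer=RQpXBHgdps????? -> prefix_len=10
Fragment 5: offset=10 data="NvFoh" -> buffer=RQpXBHgdpsNvFoh -> prefix_len=15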